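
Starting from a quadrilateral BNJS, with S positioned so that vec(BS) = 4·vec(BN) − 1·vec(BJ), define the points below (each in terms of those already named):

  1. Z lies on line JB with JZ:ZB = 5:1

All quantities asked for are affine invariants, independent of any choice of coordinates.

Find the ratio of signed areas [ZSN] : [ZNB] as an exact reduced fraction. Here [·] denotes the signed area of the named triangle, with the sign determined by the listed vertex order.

[ZSN]:[ZNB] = -3

Set B = (0, 0), N = (1, 0), J = (0, 1), S = (4, -1); any affine frame gives the same invariant.
1. Z lies on line JB with JZ:ZB = 5:1 ⇒ Z = (0, 1/6)
2·[ZSN] = 1/2, 2·[ZNB] = -1/6
[ZSN]:[ZNB] = 1/2:-1/6 = -3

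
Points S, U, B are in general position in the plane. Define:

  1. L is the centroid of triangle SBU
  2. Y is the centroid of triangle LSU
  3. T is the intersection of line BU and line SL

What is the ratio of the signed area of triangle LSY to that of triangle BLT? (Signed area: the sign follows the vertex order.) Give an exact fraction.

[LSY]:[BLT] = 2/3

Assign S = (0, 0), U = (1, 0), B = (0, 1) — the answer is frame-independent, so this choice is without loss of generality.
1. L is the centroid of triangle SBU ⇒ L = (1/3, 1/3)
2. Y is the centroid of triangle LSU ⇒ Y = (4/9, 1/9)
3. T is the intersection of line BU and line SL ⇒ T = (1/2, 1/2)
2·[LSY] = 1/9, 2·[BLT] = 1/6
[LSY]:[BLT] = 1/9:1/6 = 2/3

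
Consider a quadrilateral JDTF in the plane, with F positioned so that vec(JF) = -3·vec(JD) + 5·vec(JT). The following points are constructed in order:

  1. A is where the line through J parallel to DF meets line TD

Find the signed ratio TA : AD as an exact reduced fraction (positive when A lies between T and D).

Work in coordinates with J = (0, 0), D = (1, 0), T = (0, 1), F = (-3, 5).
1. A is where the line through J parallel to DF meets line TD ⇒ A = (-4, 5)
A = T + t·(D−T) with t = -4, so TA:AD = t:(1−t) = -4:5

TA:AD = -4/5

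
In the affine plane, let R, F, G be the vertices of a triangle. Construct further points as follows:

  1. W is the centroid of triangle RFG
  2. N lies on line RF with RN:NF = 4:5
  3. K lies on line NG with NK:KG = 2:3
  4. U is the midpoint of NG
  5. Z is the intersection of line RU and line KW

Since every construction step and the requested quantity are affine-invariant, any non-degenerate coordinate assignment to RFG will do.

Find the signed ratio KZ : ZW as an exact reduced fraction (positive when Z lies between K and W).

Set R = (0, 0), F = (1, 0), G = (0, 1); any affine frame gives the same invariant.
1. W is the centroid of triangle RFG ⇒ W = (1/3, 1/3)
2. N lies on line RF with RN:NF = 4:5 ⇒ N = (4/9, 0)
3. K lies on line NG with NK:KG = 2:3 ⇒ K = (4/15, 2/5)
4. U is the midpoint of NG ⇒ U = (2/9, 1/2)
5. Z is the intersection of line RU and line KW ⇒ Z = (8/39, 6/13)
Z = K + t·(W−K) with t = -12/13, so KZ:ZW = t:(1−t) = -12/13:25/13

KZ:ZW = -12/25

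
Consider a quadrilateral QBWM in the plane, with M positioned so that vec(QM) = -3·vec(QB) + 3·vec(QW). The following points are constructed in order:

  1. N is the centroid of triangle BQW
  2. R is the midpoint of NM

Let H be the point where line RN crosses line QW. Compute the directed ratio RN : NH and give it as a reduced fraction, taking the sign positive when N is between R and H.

RN:NH = -5

Work in coordinates with Q = (0, 0), B = (1, 0), W = (0, 1), M = (-3, 3).
1. N is the centroid of triangle BQW ⇒ N = (1/3, 1/3)
2. R is the midpoint of NM ⇒ R = (-4/3, 5/3)
line RN meets QW at H = (0, 3/5)
N = R + t·(H−R) with t = 5/4, so RN:NH = 5/4:-1/4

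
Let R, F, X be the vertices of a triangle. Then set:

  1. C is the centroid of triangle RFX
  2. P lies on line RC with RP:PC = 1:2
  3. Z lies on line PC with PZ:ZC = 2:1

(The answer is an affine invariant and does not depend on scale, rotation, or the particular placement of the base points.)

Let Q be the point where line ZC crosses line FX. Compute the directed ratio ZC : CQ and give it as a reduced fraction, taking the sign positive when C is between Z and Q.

ZC:CQ = 4/9

Assign R = (0, 0), F = (1, 0), X = (0, 1) — the answer is frame-independent, so this choice is without loss of generality.
1. C is the centroid of triangle RFX ⇒ C = (1/3, 1/3)
2. P lies on line RC with RP:PC = 1:2 ⇒ P = (1/9, 1/9)
3. Z lies on line PC with PZ:ZC = 2:1 ⇒ Z = (7/27, 7/27)
line ZC meets FX at Q = (1/2, 1/2)
C = Z + t·(Q−Z) with t = 4/13, so ZC:CQ = 4/13:9/13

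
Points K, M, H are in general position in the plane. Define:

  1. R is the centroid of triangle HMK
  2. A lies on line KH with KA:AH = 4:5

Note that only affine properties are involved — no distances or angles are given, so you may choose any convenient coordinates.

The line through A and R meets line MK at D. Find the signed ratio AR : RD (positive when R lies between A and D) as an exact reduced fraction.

AR:RD = 1/3

Work in coordinates with K = (0, 0), M = (1, 0), H = (0, 1).
1. R is the centroid of triangle HMK ⇒ R = (1/3, 1/3)
2. A lies on line KH with KA:AH = 4:5 ⇒ A = (0, 4/9)
line AR meets MK at D = (4/3, 0)
R = A + t·(D−A) with t = 1/4, so AR:RD = 1/4:3/4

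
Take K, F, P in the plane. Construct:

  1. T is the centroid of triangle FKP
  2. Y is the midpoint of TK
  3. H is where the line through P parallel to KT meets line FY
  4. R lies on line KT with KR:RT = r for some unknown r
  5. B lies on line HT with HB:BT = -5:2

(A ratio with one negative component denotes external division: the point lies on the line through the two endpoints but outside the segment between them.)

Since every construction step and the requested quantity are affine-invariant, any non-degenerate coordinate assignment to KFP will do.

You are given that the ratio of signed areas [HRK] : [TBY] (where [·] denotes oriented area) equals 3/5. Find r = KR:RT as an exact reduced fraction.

r = 1/4

Set K = (0, 0), F = (1, 0), P = (0, 1); any affine frame gives the same invariant.
1. T is the centroid of triangle FKP ⇒ T = (1/3, 1/3)
2. Y is the midpoint of TK ⇒ Y = (1/6, 1/6)
3. H is where the line through P parallel to KT meets line FY ⇒ H = (-2/3, 1/3)
4. With KR:RT = r, write λ = r/(r+1) so R = K + λ·(T−K); R is affine-linear in λ
5. B lies on line HT with HB:BT = -5:2 ⇒ B = (1, 1/3)
Every point depending on R is an affine combination of R and λ-independent points, so each such coordinate is linear in λ; the λ² term in each signed area is a multiple of (T−K)×(T−K) = 0, so 2·[HRK] and 2·[TBY] are each linear in λ. Evaluating at λ=0 and λ=1:
  2·[HRK] = -1/3·λ,   2·[TBY] = -1/9
So [HRK]:[TBY] = (-1/3·λ) / (-1/9). Setting this equal to 3/5:
  -1/3·λ = 3/5·(-1/9)  ⇒  λ = 1/5
Then r = λ/(1−λ) = (1/5)/(4/5) = 1/4. Check: with r = 1/4, R = (1/15, 1/15) and [HRK]:[TBY] = 3/5 as required.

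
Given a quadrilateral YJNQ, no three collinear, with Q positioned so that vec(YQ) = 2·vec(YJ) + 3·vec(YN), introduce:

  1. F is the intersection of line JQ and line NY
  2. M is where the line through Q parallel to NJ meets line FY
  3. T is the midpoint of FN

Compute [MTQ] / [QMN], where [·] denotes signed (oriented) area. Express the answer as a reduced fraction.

[MTQ]:[QMN] = 3/2

Choose coordinates Y = (0, 0), J = (1, 0), N = (0, 1), Q = (2, 3).
1. F is the intersection of line JQ and line NY ⇒ F = (0, -3)
2. M is where the line through Q parallel to NJ meets line FY ⇒ M = (0, 5)
3. T is the midpoint of FN ⇒ T = (0, -1)
2·[MTQ] = 12, 2·[QMN] = 8
[MTQ]:[QMN] = 12:8 = 3/2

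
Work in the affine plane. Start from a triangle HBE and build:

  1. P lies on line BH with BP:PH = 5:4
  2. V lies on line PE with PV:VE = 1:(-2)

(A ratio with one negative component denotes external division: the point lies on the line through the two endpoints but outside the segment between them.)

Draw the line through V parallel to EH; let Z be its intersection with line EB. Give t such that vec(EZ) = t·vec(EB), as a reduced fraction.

t = 8/9

Work in coordinates with H = (0, 0), B = (1, 0), E = (0, 1).
1. P lies on line BH with BP:PH = 5:4 ⇒ P = (4/9, 0)
2. V lies on line PE with PV:VE = 1:(-2) ⇒ V = (8/9, -1)
through V parallel to EH: direction (0, -1); meets EB at Z = (8/9, 1/9)
Z = E + t·(B−E) with t = 8/9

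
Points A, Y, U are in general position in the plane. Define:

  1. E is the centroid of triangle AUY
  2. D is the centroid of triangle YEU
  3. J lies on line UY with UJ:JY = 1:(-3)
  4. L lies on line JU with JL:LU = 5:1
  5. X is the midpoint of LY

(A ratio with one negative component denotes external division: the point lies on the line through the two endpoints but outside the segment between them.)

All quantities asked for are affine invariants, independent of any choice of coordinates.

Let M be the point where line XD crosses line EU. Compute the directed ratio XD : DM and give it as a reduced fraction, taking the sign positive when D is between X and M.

Choose coordinates A = (0, 0), Y = (1, 0), U = (0, 1).
1. E is the centroid of triangle AUY ⇒ E = (1/3, 1/3)
2. D is the centroid of triangle YEU ⇒ D = (4/9, 4/9)
3. J lies on line UY with UJ:JY = 1:(-3) ⇒ J = (-1/2, 3/2)
4. L lies on line JU with JL:LU = 5:1 ⇒ L = (-1/12, 13/12)
5. X is the midpoint of LY ⇒ X = (11/24, 13/24)
line XD meets EU at M = (11/27, 5/27)
D = X + t·(M−X) with t = 3/11, so XD:DM = 3/11:8/11

XD:DM = 3/8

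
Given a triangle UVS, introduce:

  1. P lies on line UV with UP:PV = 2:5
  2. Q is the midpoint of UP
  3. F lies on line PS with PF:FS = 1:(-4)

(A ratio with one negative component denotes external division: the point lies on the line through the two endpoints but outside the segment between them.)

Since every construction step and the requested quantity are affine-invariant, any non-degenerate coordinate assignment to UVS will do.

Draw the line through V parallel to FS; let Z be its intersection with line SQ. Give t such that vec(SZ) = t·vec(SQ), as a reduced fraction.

t = -5

Set U = (0, 0), V = (1, 0), S = (0, 1); any affine frame gives the same invariant.
1. P lies on line UV with UP:PV = 2:5 ⇒ P = (2/7, 0)
2. Q is the midpoint of UP ⇒ Q = (1/7, 0)
3. F lies on line PS with PF:FS = 1:(-4) ⇒ F = (8/21, -1/3)
through V parallel to FS: direction (-8/21, 4/3); meets SQ at Z = (-5/7, 6)
Z = S + t·(Q−S) with t = -5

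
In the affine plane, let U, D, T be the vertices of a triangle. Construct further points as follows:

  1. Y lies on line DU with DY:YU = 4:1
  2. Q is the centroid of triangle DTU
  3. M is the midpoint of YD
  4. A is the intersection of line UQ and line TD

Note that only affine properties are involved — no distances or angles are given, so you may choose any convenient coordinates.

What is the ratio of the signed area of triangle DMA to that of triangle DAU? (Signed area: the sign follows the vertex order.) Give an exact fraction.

Set U = (0, 0), D = (1, 0), T = (0, 1); any affine frame gives the same invariant.
1. Y lies on line DU with DY:YU = 4:1 ⇒ Y = (1/5, 0)
2. Q is the centroid of triangle DTU ⇒ Q = (1/3, 1/3)
3. M is the midpoint of YD ⇒ M = (3/5, 0)
4. A is the intersection of line UQ and line TD ⇒ A = (1/2, 1/2)
2·[DMA] = -1/5, 2·[DAU] = 1/2
[DMA]:[DAU] = -1/5:1/2 = -2/5

[DMA]:[DAU] = -2/5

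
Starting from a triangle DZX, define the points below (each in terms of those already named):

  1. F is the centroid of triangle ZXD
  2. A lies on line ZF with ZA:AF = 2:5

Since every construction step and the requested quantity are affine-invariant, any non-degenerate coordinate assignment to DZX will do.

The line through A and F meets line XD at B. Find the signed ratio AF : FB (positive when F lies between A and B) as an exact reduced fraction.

Assign D = (0, 0), Z = (1, 0), X = (0, 1) — the answer is frame-independent, so this choice is without loss of generality.
1. F is the centroid of triangle ZXD ⇒ F = (1/3, 1/3)
2. A lies on line ZF with ZA:AF = 2:5 ⇒ A = (17/21, 2/21)
line AF meets XD at B = (0, 1/2)
F = A + t·(B−A) with t = 10/17, so AF:FB = 10/17:7/17

AF:FB = 10/7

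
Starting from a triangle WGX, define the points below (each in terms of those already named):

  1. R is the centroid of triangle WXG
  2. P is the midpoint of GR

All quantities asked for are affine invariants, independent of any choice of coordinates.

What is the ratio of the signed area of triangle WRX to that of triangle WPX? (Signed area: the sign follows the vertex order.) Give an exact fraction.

Set W = (0, 0), G = (1, 0), X = (0, 1); any affine frame gives the same invariant.
1. R is the centroid of triangle WXG ⇒ R = (1/3, 1/3)
2. P is the midpoint of GR ⇒ P = (2/3, 1/6)
2·[WRX] = 1/3, 2·[WPX] = 2/3
[WRX]:[WPX] = 1/3:2/3 = 1/2

[WRX]:[WPX] = 1/2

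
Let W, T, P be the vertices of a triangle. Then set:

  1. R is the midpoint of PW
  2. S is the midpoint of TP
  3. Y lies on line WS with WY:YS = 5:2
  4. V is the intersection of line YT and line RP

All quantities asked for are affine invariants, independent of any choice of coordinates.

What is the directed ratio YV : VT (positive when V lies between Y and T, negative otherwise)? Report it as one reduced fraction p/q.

YV:VT = -5/14

Assign W = (0, 0), T = (1, 0), P = (0, 1) — the answer is frame-independent, so this choice is without loss of generality.
1. R is the midpoint of PW ⇒ R = (0, 1/2)
2. S is the midpoint of TP ⇒ S = (1/2, 1/2)
3. Y lies on line WS with WY:YS = 5:2 ⇒ Y = (5/14, 5/14)
4. V is the intersection of line YT and line RP ⇒ V = (0, 5/9)
V = Y + t·(T−Y) with t = -5/9, so YV:VT = t:(1−t) = -5/9:14/9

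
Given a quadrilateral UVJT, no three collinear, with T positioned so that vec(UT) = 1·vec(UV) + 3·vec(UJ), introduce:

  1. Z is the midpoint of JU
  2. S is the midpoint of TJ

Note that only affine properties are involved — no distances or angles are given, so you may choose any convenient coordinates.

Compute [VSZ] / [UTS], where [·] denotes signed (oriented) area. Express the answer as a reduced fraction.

Choose coordinates U = (0, 0), V = (1, 0), J = (0, 1), T = (1, 3).
1. Z is the midpoint of JU ⇒ Z = (0, 1/2)
2. S is the midpoint of TJ ⇒ S = (1/2, 2)
2·[VSZ] = 7/4, 2·[UTS] = 1/2
[VSZ]:[UTS] = 7/4:1/2 = 7/2

[VSZ]:[UTS] = 7/2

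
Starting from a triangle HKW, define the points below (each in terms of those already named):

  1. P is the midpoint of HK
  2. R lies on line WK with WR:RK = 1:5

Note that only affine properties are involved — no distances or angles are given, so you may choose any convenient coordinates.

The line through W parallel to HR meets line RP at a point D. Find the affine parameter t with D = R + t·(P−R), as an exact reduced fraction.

Assign H = (0, 0), K = (1, 0), W = (0, 1) — the answer is frame-independent, so this choice is without loss of generality.
1. P is the midpoint of HK ⇒ P = (1/2, 0)
2. R lies on line WK with WR:RK = 1:5 ⇒ R = (1/6, 5/6)
through W parallel to HR: direction (1/6, 5/6); meets RP at D = (1/30, 7/6)
D = R + t·(P−R) with t = -2/5

t = -2/5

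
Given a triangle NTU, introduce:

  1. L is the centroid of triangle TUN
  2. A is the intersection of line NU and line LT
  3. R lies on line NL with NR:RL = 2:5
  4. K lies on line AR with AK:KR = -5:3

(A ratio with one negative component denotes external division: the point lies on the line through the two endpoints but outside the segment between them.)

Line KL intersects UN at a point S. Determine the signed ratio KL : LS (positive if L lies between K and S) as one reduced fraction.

KL:LS = -2/7

Choose coordinates N = (0, 0), T = (1, 0), U = (0, 1).
1. L is the centroid of triangle TUN ⇒ L = (1/3, 1/3)
2. A is the intersection of line NU and line LT ⇒ A = (0, 1/2)
3. R lies on line NL with NR:RL = 2:5 ⇒ R = (2/21, 2/21)
4. K lies on line AR with AK:KR = -5:3 ⇒ K = (5/21, -43/84)
line KL meets UN at S = (0, -21/8)
L = K + t·(S−K) with t = -2/5, so KL:LS = -2/5:7/5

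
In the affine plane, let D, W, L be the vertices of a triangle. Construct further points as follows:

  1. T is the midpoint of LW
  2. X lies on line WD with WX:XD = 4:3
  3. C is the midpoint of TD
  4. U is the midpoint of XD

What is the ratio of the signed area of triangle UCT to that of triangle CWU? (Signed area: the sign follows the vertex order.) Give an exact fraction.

Set D = (0, 0), W = (1, 0), L = (0, 1); any affine frame gives the same invariant.
1. T is the midpoint of LW ⇒ T = (1/2, 1/2)
2. X lies on line WD with WX:XD = 4:3 ⇒ X = (3/7, 0)
3. C is the midpoint of TD ⇒ C = (1/4, 1/4)
4. U is the midpoint of XD ⇒ U = (3/14, 0)
2·[UCT] = -3/56, 2·[CWU] = -11/56
[UCT]:[CWU] = -3/56:-11/56 = 3/11

[UCT]:[CWU] = 3/11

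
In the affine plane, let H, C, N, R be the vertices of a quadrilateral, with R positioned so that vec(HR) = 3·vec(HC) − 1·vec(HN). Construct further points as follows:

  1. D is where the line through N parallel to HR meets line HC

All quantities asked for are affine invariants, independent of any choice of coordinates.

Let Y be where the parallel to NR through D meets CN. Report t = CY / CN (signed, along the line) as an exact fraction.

Work in coordinates with H = (0, 0), C = (1, 0), N = (0, 1), R = (3, -1).
1. D is where the line through N parallel to HR meets line HC ⇒ D = (3, 0)
through D parallel to NR: direction (3, -2); meets CN at Y = (-3, 4)
Y = C + t·(N−C) with t = 4

t = 4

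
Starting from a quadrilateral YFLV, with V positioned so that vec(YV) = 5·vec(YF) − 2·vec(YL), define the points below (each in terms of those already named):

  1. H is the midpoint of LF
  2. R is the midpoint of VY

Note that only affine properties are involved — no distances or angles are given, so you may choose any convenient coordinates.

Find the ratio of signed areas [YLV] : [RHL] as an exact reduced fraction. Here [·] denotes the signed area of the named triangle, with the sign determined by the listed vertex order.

Work in coordinates with Y = (0, 0), F = (1, 0), L = (0, 1), V = (5, -2).
1. H is the midpoint of LF ⇒ H = (1/2, 1/2)
2. R is the midpoint of VY ⇒ R = (5/2, -1)
2·[YLV] = -5, 2·[RHL] = -1/4
[YLV]:[RHL] = -5:-1/4 = 20

[YLV]:[RHL] = 20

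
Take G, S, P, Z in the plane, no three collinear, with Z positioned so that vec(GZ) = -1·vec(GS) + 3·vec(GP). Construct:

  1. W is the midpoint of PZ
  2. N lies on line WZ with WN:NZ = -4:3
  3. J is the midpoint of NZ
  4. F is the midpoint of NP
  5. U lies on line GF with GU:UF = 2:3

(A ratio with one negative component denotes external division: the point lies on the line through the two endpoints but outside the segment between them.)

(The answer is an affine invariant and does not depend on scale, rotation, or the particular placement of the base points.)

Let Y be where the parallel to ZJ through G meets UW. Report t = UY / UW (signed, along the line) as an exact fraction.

t = -2/3

Work in coordinates with G = (0, 0), S = (1, 0), P = (0, 1), Z = (-1, 3).
1. W is the midpoint of PZ ⇒ W = (-1/2, 2)
2. N lies on line WZ with WN:NZ = -4:3 ⇒ N = (-5/2, 6)
3. J is the midpoint of NZ ⇒ J = (-7/4, 9/2)
4. F is the midpoint of NP ⇒ F = (-5/4, 7/2)
5. U lies on line GF with GU:UF = 2:3 ⇒ U = (-1/2, 7/5)
through G parallel to ZJ: direction (-3/4, 3/2); meets UW at Y = (-1/2, 1)
Y = U + t·(W−U) with t = -2/3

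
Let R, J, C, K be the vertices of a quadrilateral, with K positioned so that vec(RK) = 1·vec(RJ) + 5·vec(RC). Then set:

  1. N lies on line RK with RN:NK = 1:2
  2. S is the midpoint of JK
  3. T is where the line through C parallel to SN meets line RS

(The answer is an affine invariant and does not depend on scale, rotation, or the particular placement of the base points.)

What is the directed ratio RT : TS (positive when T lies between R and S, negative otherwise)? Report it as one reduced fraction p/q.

RT:TS = 4

Set R = (0, 0), J = (1, 0), C = (0, 1), K = (1, 5); any affine frame gives the same invariant.
1. N lies on line RK with RN:NK = 1:2 ⇒ N = (1/3, 5/3)
2. S is the midpoint of JK ⇒ S = (1, 5/2)
3. T is where the line through C parallel to SN meets line RS ⇒ T = (4/5, 2)
T = R + t·(S−R) with t = 4/5, so RT:TS = t:(1−t) = 4/5:1/5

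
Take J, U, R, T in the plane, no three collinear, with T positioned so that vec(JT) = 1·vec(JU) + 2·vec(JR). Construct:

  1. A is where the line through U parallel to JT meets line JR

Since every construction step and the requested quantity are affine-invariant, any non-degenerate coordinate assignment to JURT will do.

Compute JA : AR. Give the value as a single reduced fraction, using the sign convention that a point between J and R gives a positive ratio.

JA:AR = -2/3

Assign J = (0, 0), U = (1, 0), R = (0, 1), T = (1, 2) — the answer is frame-independent, so this choice is without loss of generality.
1. A is where the line through U parallel to JT meets line JR ⇒ A = (0, -2)
A = J + t·(R−J) with t = -2, so JA:AR = t:(1−t) = -2:3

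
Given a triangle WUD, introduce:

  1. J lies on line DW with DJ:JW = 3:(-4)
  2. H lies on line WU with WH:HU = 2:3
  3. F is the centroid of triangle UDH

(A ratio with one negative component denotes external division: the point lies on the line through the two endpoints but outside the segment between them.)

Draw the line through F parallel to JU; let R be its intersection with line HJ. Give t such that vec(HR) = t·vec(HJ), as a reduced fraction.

Assign W = (0, 0), U = (1, 0), D = (0, 1) — the answer is frame-independent, so this choice is without loss of generality.
1. J lies on line DW with DJ:JW = 3:(-4) ⇒ J = (0, 4)
2. H lies on line WU with WH:HU = 2:3 ⇒ H = (2/5, 0)
3. F is the centroid of triangle UDH ⇒ F = (7/15, 1/3)
through F parallel to JU: direction (1, -4); meets HJ at R = (3/10, 1)
R = H + t·(J−H) with t = 1/4

t = 1/4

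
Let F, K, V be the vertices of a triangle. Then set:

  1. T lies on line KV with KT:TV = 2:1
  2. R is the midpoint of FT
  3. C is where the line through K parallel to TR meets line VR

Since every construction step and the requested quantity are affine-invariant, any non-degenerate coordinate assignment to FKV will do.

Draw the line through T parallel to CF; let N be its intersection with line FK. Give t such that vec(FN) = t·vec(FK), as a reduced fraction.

Set F = (0, 0), K = (1, 0), V = (0, 1); any affine frame gives the same invariant.
1. T lies on line KV with KT:TV = 2:1 ⇒ T = (1/3, 2/3)
2. R is the midpoint of FT ⇒ R = (1/6, 1/3)
3. C is where the line through K parallel to TR meets line VR ⇒ C = (1/2, -1)
through T parallel to CF: direction (-1/2, 1); meets FK at N = (2/3, 0)
N = F + t·(K−F) with t = 2/3

t = 2/3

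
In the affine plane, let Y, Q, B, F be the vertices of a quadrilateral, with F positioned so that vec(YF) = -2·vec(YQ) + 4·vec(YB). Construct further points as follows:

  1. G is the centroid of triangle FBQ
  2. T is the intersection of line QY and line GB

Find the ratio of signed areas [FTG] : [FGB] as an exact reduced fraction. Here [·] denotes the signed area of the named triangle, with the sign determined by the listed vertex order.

Set Y = (0, 0), Q = (1, 0), B = (0, 1), F = (-2, 4); any affine frame gives the same invariant.
1. G is the centroid of triangle FBQ ⇒ G = (-1/3, 5/3)
2. T is the intersection of line QY and line GB ⇒ T = (1/2, 0)
2·[FTG] = 5/6, 2·[FGB] = -1/3
[FTG]:[FGB] = 5/6:-1/3 = -5/2

[FTG]:[FGB] = -5/2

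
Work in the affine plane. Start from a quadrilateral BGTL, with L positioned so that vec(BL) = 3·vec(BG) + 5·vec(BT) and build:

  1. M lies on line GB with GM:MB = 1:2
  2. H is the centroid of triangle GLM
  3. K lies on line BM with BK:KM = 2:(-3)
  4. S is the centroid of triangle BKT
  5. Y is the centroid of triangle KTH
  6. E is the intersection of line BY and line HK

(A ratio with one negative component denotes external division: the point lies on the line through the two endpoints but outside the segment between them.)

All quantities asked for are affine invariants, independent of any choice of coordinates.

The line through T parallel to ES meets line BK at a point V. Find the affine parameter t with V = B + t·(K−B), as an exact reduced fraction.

t = 38/47

Assign B = (0, 0), G = (1, 0), T = (0, 1), L = (3, 5) — the answer is frame-independent, so this choice is without loss of generality.
1. M lies on line GB with GM:MB = 1:2 ⇒ M = (2/3, 0)
2. H is the centroid of triangle GLM ⇒ H = (14/9, 5/3)
3. K lies on line BM with BK:KM = 2:(-3) ⇒ K = (-4/3, 0)
4. S is the centroid of triangle BKT ⇒ S = (-4/9, 1/3)
5. Y is the centroid of triangle KTH ⇒ Y = (2/27, 8/9)
6. E is the intersection of line BY and line HK ⇒ E = (20/297, 80/99)
through T parallel to ES: direction (-152/297, -47/99); meets BK at V = (-152/141, 0)
V = B + t·(K−B) with t = 38/47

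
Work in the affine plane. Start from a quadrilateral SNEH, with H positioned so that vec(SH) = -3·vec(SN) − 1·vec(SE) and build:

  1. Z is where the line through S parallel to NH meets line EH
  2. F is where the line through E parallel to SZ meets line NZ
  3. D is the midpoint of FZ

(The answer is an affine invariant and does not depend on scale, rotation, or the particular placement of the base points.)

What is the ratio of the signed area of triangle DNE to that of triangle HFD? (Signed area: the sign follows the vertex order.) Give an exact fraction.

Assign S = (0, 0), N = (1, 0), E = (0, 1), H = (-3, -1) — the answer is frame-independent, so this choice is without loss of generality.
1. Z is where the line through S parallel to NH meets line EH ⇒ Z = (-12/5, -3/5)
2. F is where the line through E parallel to SZ meets line NZ ⇒ F = (-16, -3)
3. D is the midpoint of FZ ⇒ D = (-46/5, -9/5)
2·[DNE] = 12, 2·[HFD] = -2
[DNE]:[HFD] = 12:-2 = -6

[DNE]:[HFD] = -6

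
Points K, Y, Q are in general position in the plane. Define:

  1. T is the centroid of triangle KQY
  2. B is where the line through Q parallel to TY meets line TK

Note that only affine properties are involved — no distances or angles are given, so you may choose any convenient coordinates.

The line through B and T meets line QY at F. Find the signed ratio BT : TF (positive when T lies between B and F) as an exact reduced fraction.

BT:TF = -2

Assign K = (0, 0), Y = (1, 0), Q = (0, 1) — the answer is frame-independent, so this choice is without loss of generality.
1. T is the centroid of triangle KQY ⇒ T = (1/3, 1/3)
2. B is where the line through Q parallel to TY meets line TK ⇒ B = (2/3, 2/3)
line BT meets QY at F = (1/2, 1/2)
T = B + t·(F−B) with t = 2, so BT:TF = 2:-1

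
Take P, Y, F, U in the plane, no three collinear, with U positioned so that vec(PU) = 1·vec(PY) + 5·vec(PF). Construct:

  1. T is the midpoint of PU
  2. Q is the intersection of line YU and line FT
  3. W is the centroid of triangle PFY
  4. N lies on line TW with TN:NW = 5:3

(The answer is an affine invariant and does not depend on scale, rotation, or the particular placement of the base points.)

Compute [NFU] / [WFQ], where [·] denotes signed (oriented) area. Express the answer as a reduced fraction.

Work in coordinates with P = (0, 0), Y = (1, 0), F = (0, 1), U = (1, 5).
1. T is the midpoint of PU ⇒ T = (1/2, 5/2)
2. Q is the intersection of line YU and line FT ⇒ Q = (1, 4)
3. W is the centroid of triangle PFY ⇒ W = (1/3, 1/3)
4. N lies on line TW with TN:NW = 5:3 ⇒ N = (19/48, 55/48)
2·[NFU] = -23/16, 2·[WFQ] = -5/3
[NFU]:[WFQ] = -23/16:-5/3 = 69/80

[NFU]:[WFQ] = 69/80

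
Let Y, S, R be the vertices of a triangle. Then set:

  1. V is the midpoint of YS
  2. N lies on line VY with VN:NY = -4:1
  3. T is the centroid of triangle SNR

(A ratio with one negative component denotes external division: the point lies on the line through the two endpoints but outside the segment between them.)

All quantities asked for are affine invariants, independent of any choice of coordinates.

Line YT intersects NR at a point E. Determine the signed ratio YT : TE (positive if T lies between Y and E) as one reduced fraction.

Set Y = (0, 0), S = (1, 0), R = (0, 1); any affine frame gives the same invariant.
1. V is the midpoint of YS ⇒ V = (1/2, 0)
2. N lies on line VY with VN:NY = -4:1 ⇒ N = (-1/6, 0)
3. T is the centroid of triangle SNR ⇒ T = (5/18, 1/3)
line YT meets NR at E = (-5/24, -1/4)
T = Y + t·(E−Y) with t = -4/3, so YT:TE = -4/3:7/3

YT:TE = -4/7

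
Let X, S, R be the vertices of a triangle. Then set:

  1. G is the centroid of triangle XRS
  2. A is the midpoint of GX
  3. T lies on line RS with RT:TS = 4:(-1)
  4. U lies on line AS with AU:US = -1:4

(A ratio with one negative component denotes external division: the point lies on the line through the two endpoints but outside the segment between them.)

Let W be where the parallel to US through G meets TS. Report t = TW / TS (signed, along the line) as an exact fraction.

t = 7/4

Work in coordinates with X = (0, 0), S = (1, 0), R = (0, 1).
1. G is the centroid of triangle XRS ⇒ G = (1/3, 1/3)
2. A is the midpoint of GX ⇒ A = (1/6, 1/6)
3. T lies on line RS with RT:TS = 4:(-1) ⇒ T = (4/3, -1/3)
4. U lies on line AS with AU:US = -1:4 ⇒ U = (-1/9, 2/9)
through G parallel to US: direction (10/9, -2/9); meets TS at W = (3/4, 1/4)
W = T + t·(S−T) with t = 7/4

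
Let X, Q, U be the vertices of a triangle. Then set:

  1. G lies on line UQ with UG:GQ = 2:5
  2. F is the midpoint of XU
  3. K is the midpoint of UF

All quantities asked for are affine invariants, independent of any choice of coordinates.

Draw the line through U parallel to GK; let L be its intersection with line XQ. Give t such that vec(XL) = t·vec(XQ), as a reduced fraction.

Set X = (0, 0), Q = (1, 0), U = (0, 1); any affine frame gives the same invariant.
1. G lies on line UQ with UG:GQ = 2:5 ⇒ G = (2/7, 5/7)
2. F is the midpoint of XU ⇒ F = (0, 1/2)
3. K is the midpoint of UF ⇒ K = (0, 3/4)
through U parallel to GK: direction (-2/7, 1/28); meets XQ at L = (8, 0)
L = X + t·(Q−X) with t = 8

t = 8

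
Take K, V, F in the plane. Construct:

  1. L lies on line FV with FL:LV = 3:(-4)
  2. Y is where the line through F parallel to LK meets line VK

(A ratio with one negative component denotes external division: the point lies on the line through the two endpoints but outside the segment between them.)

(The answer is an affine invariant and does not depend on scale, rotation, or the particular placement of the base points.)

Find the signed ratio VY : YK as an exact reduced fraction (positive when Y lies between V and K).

VY:YK = 1/3

Set K = (0, 0), V = (1, 0), F = (0, 1); any affine frame gives the same invariant.
1. L lies on line FV with FL:LV = 3:(-4) ⇒ L = (-3, 4)
2. Y is where the line through F parallel to LK meets line VK ⇒ Y = (3/4, 0)
Y = V + t·(K−V) with t = 1/4, so VY:YK = t:(1−t) = 1/4:3/4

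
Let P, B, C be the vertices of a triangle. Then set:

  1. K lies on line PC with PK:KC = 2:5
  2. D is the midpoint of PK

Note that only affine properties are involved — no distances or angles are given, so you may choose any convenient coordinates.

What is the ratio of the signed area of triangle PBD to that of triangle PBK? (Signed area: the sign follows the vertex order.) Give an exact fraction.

[PBD]:[PBK] = 1/2

Assign P = (0, 0), B = (1, 0), C = (0, 1) — the answer is frame-independent, so this choice is without loss of generality.
1. K lies on line PC with PK:KC = 2:5 ⇒ K = (0, 2/7)
2. D is the midpoint of PK ⇒ D = (0, 1/7)
2·[PBD] = 1/7, 2·[PBK] = 2/7
[PBD]:[PBK] = 1/7:2/7 = 1/2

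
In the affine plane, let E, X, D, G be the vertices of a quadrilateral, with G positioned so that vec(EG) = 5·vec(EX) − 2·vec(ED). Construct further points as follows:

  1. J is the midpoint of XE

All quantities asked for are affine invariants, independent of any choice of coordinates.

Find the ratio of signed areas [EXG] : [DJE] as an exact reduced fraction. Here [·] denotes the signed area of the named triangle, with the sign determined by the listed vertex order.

Assign E = (0, 0), X = (1, 0), D = (0, 1), G = (5, -2) — the answer is frame-independent, so this choice is without loss of generality.
1. J is the midpoint of XE ⇒ J = (1/2, 0)
2·[EXG] = -2, 2·[DJE] = -1/2
[EXG]:[DJE] = -2:-1/2 = 4

[EXG]:[DJE] = 4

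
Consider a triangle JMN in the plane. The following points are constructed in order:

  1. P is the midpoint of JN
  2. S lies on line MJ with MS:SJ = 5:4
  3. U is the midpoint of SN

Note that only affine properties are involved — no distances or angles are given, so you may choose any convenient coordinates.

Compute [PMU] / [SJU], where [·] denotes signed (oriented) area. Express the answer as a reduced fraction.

Choose coordinates J = (0, 0), M = (1, 0), N = (0, 1).
1. P is the midpoint of JN ⇒ P = (0, 1/2)
2. S lies on line MJ with MS:SJ = 5:4 ⇒ S = (4/9, 0)
3. U is the midpoint of SN ⇒ U = (2/9, 1/2)
2·[PMU] = 1/9, 2·[SJU] = -2/9
[PMU]:[SJU] = 1/9:-2/9 = -1/2

[PMU]:[SJU] = -1/2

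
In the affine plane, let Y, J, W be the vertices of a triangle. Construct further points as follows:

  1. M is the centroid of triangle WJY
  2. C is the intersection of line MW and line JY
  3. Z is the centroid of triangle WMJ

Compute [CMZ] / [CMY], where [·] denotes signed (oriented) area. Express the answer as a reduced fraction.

Assign Y = (0, 0), J = (1, 0), W = (0, 1) — the answer is frame-independent, so this choice is without loss of generality.
1. M is the centroid of triangle WJY ⇒ M = (1/3, 1/3)
2. C is the intersection of line MW and line JY ⇒ C = (1/2, 0)
3. Z is the centroid of triangle WMJ ⇒ Z = (4/9, 4/9)
2·[CMZ] = -1/18, 2·[CMY] = 1/6
[CMZ]:[CMY] = -1/18:1/6 = -1/3

[CMZ]:[CMY] = -1/3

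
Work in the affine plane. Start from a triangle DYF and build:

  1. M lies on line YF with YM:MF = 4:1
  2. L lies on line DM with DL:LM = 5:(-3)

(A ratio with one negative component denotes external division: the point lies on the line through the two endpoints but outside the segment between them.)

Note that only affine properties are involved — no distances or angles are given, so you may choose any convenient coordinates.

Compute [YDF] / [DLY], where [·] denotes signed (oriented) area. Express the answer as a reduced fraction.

Choose coordinates D = (0, 0), Y = (1, 0), F = (0, 1).
1. M lies on line YF with YM:MF = 4:1 ⇒ M = (1/5, 4/5)
2. L lies on line DM with DL:LM = 5:(-3) ⇒ L = (1/2, 2)
2·[YDF] = -1, 2·[DLY] = -2
[YDF]:[DLY] = -1:-2 = 1/2

[YDF]:[DLY] = 1/2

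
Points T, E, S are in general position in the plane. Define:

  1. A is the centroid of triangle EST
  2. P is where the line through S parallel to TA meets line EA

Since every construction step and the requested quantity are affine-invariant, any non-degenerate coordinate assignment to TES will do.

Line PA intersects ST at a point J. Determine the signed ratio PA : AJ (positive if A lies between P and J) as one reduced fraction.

Assign T = (0, 0), E = (1, 0), S = (0, 1) — the answer is frame-independent, so this choice is without loss of generality.
1. A is the centroid of triangle EST ⇒ A = (1/3, 1/3)
2. P is where the line through S parallel to TA meets line EA ⇒ P = (-1/3, 2/3)
line PA meets ST at J = (0, 1/2)
A = P + t·(J−P) with t = 2, so PA:AJ = 2:-1

PA:AJ = -2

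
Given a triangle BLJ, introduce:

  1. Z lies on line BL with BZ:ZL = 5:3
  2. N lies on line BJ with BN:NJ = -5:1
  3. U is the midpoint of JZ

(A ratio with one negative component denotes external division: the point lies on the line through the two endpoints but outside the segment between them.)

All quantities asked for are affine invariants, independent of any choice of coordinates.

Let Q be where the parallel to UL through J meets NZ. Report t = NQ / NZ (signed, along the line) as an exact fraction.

t = 11/35

Set B = (0, 0), L = (1, 0), J = (0, 1); any affine frame gives the same invariant.
1. Z lies on line BL with BZ:ZL = 5:3 ⇒ Z = (5/8, 0)
2. N lies on line BJ with BN:NJ = -5:1 ⇒ N = (0, 5/4)
3. U is the midpoint of JZ ⇒ U = (5/16, 1/2)
through J parallel to UL: direction (11/16, -1/2); meets NZ at Q = (11/56, 6/7)
Q = N + t·(Z−N) with t = 11/35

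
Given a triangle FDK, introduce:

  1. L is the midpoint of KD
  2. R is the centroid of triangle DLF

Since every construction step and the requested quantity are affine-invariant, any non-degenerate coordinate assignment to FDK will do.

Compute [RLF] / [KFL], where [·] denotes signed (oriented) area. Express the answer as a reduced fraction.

[RLF]:[KFL] = 1/3

Set F = (0, 0), D = (1, 0), K = (0, 1); any affine frame gives the same invariant.
1. L is the midpoint of KD ⇒ L = (1/2, 1/2)
2. R is the centroid of triangle DLF ⇒ R = (1/2, 1/6)
2·[RLF] = 1/6, 2·[KFL] = 1/2
[RLF]:[KFL] = 1/6:1/2 = 1/3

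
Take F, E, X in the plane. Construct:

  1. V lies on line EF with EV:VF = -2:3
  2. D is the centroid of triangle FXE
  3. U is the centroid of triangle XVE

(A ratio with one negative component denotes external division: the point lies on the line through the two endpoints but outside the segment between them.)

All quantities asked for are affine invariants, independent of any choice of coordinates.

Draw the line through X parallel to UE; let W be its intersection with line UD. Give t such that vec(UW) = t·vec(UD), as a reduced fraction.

t = 2

Assign F = (0, 0), E = (1, 0), X = (0, 1) — the answer is frame-independent, so this choice is without loss of generality.
1. V lies on line EF with EV:VF = -2:3 ⇒ V = (3, 0)
2. D is the centroid of triangle FXE ⇒ D = (1/3, 1/3)
3. U is the centroid of triangle XVE ⇒ U = (4/3, 1/3)
through X parallel to UE: direction (-1/3, -1/3); meets UD at W = (-2/3, 1/3)
W = U + t·(D−U) with t = 2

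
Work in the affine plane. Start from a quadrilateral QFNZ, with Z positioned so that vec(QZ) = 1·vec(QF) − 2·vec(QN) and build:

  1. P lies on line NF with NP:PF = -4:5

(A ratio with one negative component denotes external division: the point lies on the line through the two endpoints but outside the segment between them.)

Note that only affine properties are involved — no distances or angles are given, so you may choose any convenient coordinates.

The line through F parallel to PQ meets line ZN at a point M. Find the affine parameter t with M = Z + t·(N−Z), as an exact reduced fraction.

t = 8/7

Set Q = (0, 0), F = (1, 0), N = (0, 1), Z = (1, -2); any affine frame gives the same invariant.
1. P lies on line NF with NP:PF = -4:5 ⇒ P = (-4, 5)
through F parallel to PQ: direction (4, -5); meets ZN at M = (-1/7, 10/7)
M = Z + t·(N−Z) with t = 8/7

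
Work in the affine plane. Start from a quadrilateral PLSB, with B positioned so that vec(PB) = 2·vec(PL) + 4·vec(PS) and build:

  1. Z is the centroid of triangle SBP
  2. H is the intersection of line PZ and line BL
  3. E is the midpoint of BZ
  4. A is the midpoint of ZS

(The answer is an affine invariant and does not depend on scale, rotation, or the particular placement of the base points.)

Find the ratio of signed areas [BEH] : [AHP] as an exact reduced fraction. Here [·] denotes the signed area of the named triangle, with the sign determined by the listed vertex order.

[BEH]:[AHP] = 3/4

Set P = (0, 0), L = (1, 0), S = (0, 1), B = (2, 4); any affine frame gives the same invariant.
1. Z is the centroid of triangle SBP ⇒ Z = (2/3, 5/3)
2. H is the intersection of line PZ and line BL ⇒ H = (8/3, 20/3)
3. E is the midpoint of BZ ⇒ E = (4/3, 17/6)
4. A is the midpoint of ZS ⇒ A = (1/3, 4/3)
2·[BEH] = -1, 2·[AHP] = -4/3
[BEH]:[AHP] = -1:-4/3 = 3/4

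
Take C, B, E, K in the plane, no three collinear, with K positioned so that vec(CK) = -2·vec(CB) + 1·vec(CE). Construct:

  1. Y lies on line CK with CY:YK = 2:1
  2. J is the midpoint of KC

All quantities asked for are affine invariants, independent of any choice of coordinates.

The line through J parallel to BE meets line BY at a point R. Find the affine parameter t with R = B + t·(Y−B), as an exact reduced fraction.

t = 9/10

Work in coordinates with C = (0, 0), B = (1, 0), E = (0, 1), K = (-2, 1).
1. Y lies on line CK with CY:YK = 2:1 ⇒ Y = (-4/3, 2/3)
2. J is the midpoint of KC ⇒ J = (-1, 1/2)
through J parallel to BE: direction (-1, 1); meets BY at R = (-11/10, 3/5)
R = B + t·(Y−B) with t = 9/10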